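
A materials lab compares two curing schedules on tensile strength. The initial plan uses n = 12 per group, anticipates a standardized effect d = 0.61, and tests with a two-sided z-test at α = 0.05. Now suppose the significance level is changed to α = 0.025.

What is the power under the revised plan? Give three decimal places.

δ = d·√(n/2) = 0.61 × √(12/2) = 1.4942 (unchanged). New critical value: z_{0.0125} = 2.241.
Revised power = Φ(δ − 2.241) + Φ(−δ − 2.241) = Φ(-0.747) + Φ(-3.736) = 0.2275 + 0.0001 = 0.2276.

Power ≈ 0.228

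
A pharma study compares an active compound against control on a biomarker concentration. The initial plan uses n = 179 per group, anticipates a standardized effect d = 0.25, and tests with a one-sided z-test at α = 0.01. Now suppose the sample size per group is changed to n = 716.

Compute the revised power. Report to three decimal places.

With n = 716 per group: δ = d·√(n/2) = 0.25 × √(716/2) = 4.7302. Critical value z_{0.01} = 2.326.
Revised power = Φ(δ − 2.326) = Φ(2.404) = 0.9919.

Power ≈ 0.992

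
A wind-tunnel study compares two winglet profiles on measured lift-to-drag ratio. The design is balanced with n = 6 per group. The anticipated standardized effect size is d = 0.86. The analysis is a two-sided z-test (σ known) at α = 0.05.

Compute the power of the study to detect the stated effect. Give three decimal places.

Noncentrality parameter: δ = d·√(n/2) = 0.86 × √(6/2) = 1.4896
Critical value for a two-sided test at α = 0.05: z_{α/2} = 1.960.
Power = Φ(δ − 1.960) + Φ(−δ − 1.960) = Φ(-0.470) + Φ(-3.450) = 0.3190 + 0.0003 = 0.3193.

Power ≈ 0.319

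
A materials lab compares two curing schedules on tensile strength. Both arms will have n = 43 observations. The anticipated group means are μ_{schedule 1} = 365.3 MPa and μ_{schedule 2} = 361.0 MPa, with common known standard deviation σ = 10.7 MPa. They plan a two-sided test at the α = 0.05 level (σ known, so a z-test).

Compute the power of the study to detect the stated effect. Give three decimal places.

Power ≈ 0.462

Standardized effect: d = |μ_{schedule 1} − μ_{schedule 2}| / σ = |365.3 − 361.0| / 10.7 = 0.4019
Noncentrality parameter: δ = d·√(n/2) = 0.4019 × √(43/2) = 1.8634
Two-sided α = 0.05 → critical value z_{0.025} = 1.960.
Power = Φ(δ − 1.960) + Φ(−δ − 1.960) = Φ(-0.097) + Φ(-3.823) = 0.4615 + 0.0001 = 0.4616.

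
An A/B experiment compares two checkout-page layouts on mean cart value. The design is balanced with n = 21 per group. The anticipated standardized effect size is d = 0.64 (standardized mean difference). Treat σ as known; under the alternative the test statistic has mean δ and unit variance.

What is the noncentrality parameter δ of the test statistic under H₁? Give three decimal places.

δ ≈ 2.074

The noncentrality parameter scales effect size by the design's sample-size factor: δ = d·√(n/2) = 0.64 × √(21/2) = 2.0738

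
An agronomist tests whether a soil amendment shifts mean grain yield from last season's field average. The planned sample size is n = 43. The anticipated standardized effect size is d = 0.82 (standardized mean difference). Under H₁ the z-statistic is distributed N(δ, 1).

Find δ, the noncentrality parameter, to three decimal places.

δ ≈ 5.377

The noncentrality parameter scales effect size by the design's sample-size factor: δ = d·√n = 0.82 × √43 = 5.3771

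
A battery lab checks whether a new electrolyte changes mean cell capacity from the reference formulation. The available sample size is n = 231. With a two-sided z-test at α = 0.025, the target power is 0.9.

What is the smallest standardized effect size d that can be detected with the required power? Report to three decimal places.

Need Φ(δ − 2.241) = 0.9, so δ = 2.241 + 1.282 = 3.523.
(The second rejection-region term Φ(−δ − z_{α/2}) is negligible and dropped.)
δ = d·√n ⇒ d = δ/√n = 3.523/√231 = 0.2318.

d ≈ 0.232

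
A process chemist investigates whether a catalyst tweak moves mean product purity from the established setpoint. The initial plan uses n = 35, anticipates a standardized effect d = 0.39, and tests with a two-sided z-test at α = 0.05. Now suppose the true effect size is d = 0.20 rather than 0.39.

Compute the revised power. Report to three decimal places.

Power ≈ 0.219

With d = 0.20: δ = d·√n = 0.20 × √35 = 1.1832. Critical value z_{0.025} = 1.960.
Revised power = Φ(δ − 1.960) + Φ(−δ − 1.960) = Φ(-0.777) + Φ(-3.143) = 0.2187 + 0.0008 = 0.2195.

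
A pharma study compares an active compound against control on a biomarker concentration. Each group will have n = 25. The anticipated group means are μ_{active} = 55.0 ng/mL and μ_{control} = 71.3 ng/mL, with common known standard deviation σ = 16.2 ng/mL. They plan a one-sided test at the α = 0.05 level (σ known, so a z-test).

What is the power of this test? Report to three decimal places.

Power ≈ 0.972

Standardized effect: d = |μ_{active} − μ_{control}| / σ = |55.0 − 71.3| / 16.2 = 1.0062
Noncentrality parameter: δ = d·√(n/2) = 1.0062 × √(25/2) = 3.5574
Critical value for a one-sided test at α = 0.05: z_α = 1.645.
Power = P(Z > 1.645 − δ) = Φ(1.913) = 0.9721.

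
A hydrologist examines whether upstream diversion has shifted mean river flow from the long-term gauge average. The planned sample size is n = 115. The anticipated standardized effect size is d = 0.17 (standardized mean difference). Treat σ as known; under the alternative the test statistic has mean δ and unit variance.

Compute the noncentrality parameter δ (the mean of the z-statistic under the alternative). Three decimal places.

δ ≈ 1.823

δ = d·√n = 0.17 × √115 = 1.8230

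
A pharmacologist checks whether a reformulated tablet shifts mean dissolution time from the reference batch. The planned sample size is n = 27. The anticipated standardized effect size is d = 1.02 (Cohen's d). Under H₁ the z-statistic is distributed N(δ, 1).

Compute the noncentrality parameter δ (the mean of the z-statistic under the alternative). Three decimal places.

δ ≈ 5.300

δ = d·√n = 1.02 × √27 = 5.3001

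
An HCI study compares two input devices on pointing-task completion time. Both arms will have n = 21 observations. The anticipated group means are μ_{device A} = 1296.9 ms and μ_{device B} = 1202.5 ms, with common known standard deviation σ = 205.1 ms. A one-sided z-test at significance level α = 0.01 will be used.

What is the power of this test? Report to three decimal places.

Power ≈ 0.202

Standardized effect: d = |μ_{device A} − μ_{device B}| / σ = |1296.9 − 1202.5| / 205.1 = 0.4603
Noncentrality parameter: δ = d·√(n/2) = 0.4603 × √(21/2) = 1.4914
Critical value for a one-sided test at α = 0.01: z_α = 2.326.
Power = P(Z > 2.326 − δ) = Φ(-0.835) = 0.2019.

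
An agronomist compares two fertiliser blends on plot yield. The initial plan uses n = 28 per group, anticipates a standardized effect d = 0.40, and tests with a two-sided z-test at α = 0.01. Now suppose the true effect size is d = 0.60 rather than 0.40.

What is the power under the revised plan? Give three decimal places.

Power ≈ 0.370

With d = 0.60: δ = d·√(n/2) = 0.60 × √(28/2) = 2.2450. Critical value z_{0.005} = 2.576.
Revised power = Φ(δ − 2.576) + Φ(−δ − 2.576) = Φ(-0.331) + Φ(-4.821) = 0.3704 + 0.0000 = 0.3704.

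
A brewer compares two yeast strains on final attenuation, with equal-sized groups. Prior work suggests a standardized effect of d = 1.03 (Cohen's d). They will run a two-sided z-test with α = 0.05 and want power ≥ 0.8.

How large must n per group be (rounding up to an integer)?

n = 15 per group

Set Φ(δ − 1.960) = 0.8; then δ − 1.960 = Φ⁻¹(0.8) = 0.842, giving δ = 2.802.
(The Φ(−δ − z_{α/2}) term is vanishingly small for δ > 0 and is dropped in the standard sample-size formula.)
δ = d·√(n/2) ⇒ n = 2(δ/d)² = 2 × (2.802 / 1.03)² = 14.80.
Rounding up, n = 15 per group.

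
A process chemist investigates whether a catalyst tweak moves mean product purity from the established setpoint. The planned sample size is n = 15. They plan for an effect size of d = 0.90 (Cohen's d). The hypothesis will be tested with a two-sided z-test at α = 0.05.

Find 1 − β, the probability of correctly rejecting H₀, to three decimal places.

Power ≈ 0.936

Noncentrality parameter: δ = d·√n = 0.90 × √15 = 3.4857
Two-sided α = 0.05 → critical value z_{0.025} = 1.960.
Power = Φ(δ − 1.960) + Φ(−δ − 1.960) = Φ(1.526) + Φ(-5.446) = 0.9365 + 0.0000 = 0.9365.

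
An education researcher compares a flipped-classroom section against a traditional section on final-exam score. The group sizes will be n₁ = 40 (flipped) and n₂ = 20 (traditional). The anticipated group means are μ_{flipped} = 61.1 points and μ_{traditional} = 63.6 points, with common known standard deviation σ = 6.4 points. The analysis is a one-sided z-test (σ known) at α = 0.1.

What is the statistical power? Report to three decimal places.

Power ≈ 0.558

Standardized effect: d = |μ_{flipped} − μ_{traditional}| / σ = |61.1 − 63.6| / 6.4 = 0.3906
Noncentrality parameter: δ = d / √(1/n₁ + 1/n₂) = 0.3906 / √(1/40 + 1/20) = 1.4264
One-sided α = 0.1 → critical value z_{0.1} = 1.282.
Power = Φ(δ − 1.282) = Φ(0.145) = 0.5576.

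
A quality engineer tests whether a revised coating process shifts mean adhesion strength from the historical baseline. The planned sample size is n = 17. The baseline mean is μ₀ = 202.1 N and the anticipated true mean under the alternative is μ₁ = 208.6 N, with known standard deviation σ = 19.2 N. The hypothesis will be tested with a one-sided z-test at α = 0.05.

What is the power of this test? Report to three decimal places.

Standardized effect: d = |μ₁ − μ₀| / σ = |208.6 − 202.1| / 19.2 = 0.3385
Noncentrality parameter: δ = d·√n = 0.3385 × √17 = 1.3958
One-sided α = 0.05 → critical value z_{0.05} = 1.645.
Power = Φ(δ − 1.645) = Φ(-0.249) = 0.4017.

Power ≈ 0.402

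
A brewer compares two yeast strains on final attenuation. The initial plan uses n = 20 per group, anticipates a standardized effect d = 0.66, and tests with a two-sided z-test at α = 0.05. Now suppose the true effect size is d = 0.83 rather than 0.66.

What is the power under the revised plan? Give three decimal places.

Power ≈ 0.747

With d = 0.83: δ = d·√(n/2) = 0.83 × √(20/2) = 2.6247. Critical value z_{0.025} = 1.960.
Revised power = Φ(δ − 1.960) + Φ(−δ − 1.960) = Φ(0.665) + Φ(-4.585) = 0.7469 + 0.0000 = 0.7469.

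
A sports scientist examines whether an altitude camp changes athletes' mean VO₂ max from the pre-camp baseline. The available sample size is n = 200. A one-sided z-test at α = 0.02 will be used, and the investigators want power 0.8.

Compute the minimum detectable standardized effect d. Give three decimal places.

Need Φ(δ − 2.054) = 0.8, so δ = 2.054 + 0.842 = 2.895.
δ = d·√n ⇒ d = δ/√n = 2.895/√200 = 0.2047.

d ≈ 0.205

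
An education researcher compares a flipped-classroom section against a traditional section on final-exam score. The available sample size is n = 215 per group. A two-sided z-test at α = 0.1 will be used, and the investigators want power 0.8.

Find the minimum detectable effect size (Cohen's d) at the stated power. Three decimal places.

d ≈ 0.240

Need Φ(δ − 1.645) = 0.8, so δ = 1.645 + 0.842 = 2.486.
(Lower-tail contribution to power is negligible for δ > 0.)
δ = d·√(n/2) ⇒ d = δ/√(n/2) = 2.486/√(215/2) = 0.2398.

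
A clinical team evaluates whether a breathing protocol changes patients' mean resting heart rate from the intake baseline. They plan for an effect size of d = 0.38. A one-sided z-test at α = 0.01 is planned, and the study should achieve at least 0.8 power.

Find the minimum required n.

n = 70

Set Φ(δ − 2.326) = 0.8; then δ − 2.326 = Φ⁻¹(0.8) = 0.842, giving δ = 3.168.
δ = d·√n ⇒ n = (δ/d)² = (3.168 / 0.38)² = 69.50.
Round up to the next whole unit.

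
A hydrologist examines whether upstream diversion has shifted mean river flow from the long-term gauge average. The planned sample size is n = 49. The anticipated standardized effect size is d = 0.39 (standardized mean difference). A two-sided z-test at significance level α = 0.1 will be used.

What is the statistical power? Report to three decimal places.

Noncentrality parameter: δ = d·√n = 0.39 × √49 = 2.7300
Critical value for a two-sided test at α = 0.1: z_{α/2} = 1.645.
Power = Φ(δ − 1.645) + Φ(−δ − 1.645) = Φ(1.085) + Φ(-4.375) = 0.8611 + 0.0000 = 0.8611.

Power ≈ 0.861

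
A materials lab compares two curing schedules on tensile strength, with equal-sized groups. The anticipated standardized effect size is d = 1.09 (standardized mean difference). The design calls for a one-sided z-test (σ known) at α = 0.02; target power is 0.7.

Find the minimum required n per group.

For power 0.7 need Φ(δ − z_{0.02}) = 0.7, so δ = z_{0.02} + z_{0.30} = 2.054 + 0.524 = 2.578.
δ = d·√(n/2) ⇒ n = 2(δ/d)² = 2 × (2.578 / 1.09)² = 11.19.
Round up to the next whole unit.

n = 12 per group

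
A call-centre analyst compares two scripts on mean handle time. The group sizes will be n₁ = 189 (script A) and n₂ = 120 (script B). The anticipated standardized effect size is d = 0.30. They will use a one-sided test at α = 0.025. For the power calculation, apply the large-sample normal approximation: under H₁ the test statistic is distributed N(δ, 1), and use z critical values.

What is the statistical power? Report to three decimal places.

Noncentrality parameter: δ = d / √(1/n₁ + 1/n₂) = 0.30 / √(1/189 + 1/120) = 2.5702
One-sided α = 0.025 → critical value z_{0.025} = 1.960.
Power = Φ(δ − 1.960) = Φ(0.610) = 0.7291.

Power ≈ 0.729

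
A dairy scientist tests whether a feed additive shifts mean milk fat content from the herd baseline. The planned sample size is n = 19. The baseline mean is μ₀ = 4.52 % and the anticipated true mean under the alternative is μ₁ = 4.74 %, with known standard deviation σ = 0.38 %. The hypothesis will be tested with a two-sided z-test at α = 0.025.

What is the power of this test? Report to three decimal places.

Power ≈ 0.611

Standardized effect: d = |μ₁ − μ₀| / σ = |4.74 − 4.52| / 0.38 = 0.5789
Noncentrality parameter: λ = d·√n = 0.5789 × √19 = 2.5236
Two-sided α = 0.025 → critical value z_{0.0125} = 2.241.
Power = Φ(λ − 2.241) + Φ(−λ − 2.241) = Φ(0.282) + Φ(-4.765) = 0.6111 + 0.0000 = 0.6111.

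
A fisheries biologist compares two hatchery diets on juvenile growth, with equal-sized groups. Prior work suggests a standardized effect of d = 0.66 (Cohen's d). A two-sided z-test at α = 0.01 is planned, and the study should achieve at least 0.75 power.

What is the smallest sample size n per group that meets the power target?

n = 49 per group

Set Φ(δ − 2.576) = 0.75; then δ − 2.576 = Φ⁻¹(0.75) = 0.674, giving δ = 3.250.
(Ignoring the negligible lower-tail rejection probability gives the usual closed-form inversion.)
δ = d·√(n/2) ⇒ n = 2(δ/d)² = 2 × (3.250 / 0.66)² = 48.51.
Round up to the next whole unit.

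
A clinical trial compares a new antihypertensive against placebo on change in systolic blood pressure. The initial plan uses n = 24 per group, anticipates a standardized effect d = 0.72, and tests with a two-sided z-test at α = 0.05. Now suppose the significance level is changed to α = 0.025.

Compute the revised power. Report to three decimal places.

Power ≈ 0.600

δ = d·√(n/2) = 0.72 × √(24/2) = 2.4942 (unchanged). New critical value: z_{0.0125} = 2.241.
Revised power = Φ(δ − 2.241) + Φ(−δ − 2.241) = Φ(0.253) + Φ(-4.736) = 0.5998 + 0.0000 = 0.5998.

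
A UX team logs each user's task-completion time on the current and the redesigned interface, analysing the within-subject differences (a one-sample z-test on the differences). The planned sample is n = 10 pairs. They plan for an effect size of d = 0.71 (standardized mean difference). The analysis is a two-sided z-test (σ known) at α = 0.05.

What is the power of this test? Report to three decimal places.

Power ≈ 0.612

Noncentrality parameter: δ = d·√n = 0.71 × √10 = 2.2452
Two-sided α = 0.05 → critical value z_{0.025} = 1.960.
Power = Φ(δ − 1.960) + Φ(−δ − 1.960) = Φ(0.285) + Φ(-4.205) = 0.6123 + 0.0000 = 0.6123.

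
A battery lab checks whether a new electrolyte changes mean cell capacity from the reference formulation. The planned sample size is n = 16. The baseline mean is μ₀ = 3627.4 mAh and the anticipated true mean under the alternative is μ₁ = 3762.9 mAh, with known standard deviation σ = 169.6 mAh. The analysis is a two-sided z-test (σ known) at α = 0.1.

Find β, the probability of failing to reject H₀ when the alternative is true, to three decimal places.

Standardized effect: d = |μ₁ − μ₀| / σ = |3762.9 − 3627.4| / 169.6 = 0.7989
Noncentrality parameter: δ = d·√n = 0.7989 × √16 = 3.1958
Two-sided α = 0.1 → critical value z_{0.05} = 1.645.
Power = Φ(δ − 1.645) + Φ(−δ − 1.645) = Φ(1.551) + Φ(-4.841) = 0.9395 + 0.0000 = 0.9395.
Type II error: β = 1 − power = 1 − 0.9395 = 0.0605.

β ≈ 0.060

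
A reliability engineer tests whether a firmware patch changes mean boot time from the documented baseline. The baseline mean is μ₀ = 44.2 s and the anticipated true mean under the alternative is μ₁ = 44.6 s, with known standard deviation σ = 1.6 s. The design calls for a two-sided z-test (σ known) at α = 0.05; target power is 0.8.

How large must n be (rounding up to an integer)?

n = 126

Standardized effect: d = |μ₁ − μ₀| / σ = |44.6 − 44.2| / 1.6 = 0.2500
For power 0.8 need Φ(δ − z_{0.025}) = 0.8, so δ = z_{0.025} + z_{0.20} = 1.960 + 0.842 = 2.802.
(For δ > 0 the lower-tail rejection region contributes negligibly to power, so the one-term inversion is standard.)
δ = d·√n ⇒ n = (δ/d)² = (2.802 / 0.2500)² = 125.58.
Rounding up, n = 126.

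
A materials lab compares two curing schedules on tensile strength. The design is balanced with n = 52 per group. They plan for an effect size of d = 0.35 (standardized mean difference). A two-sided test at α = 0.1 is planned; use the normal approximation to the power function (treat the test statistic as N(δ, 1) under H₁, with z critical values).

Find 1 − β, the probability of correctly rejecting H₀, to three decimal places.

Noncentrality parameter: δ = d·√(n/2) = 0.35 × √(52/2) = 1.7847
Two-sided α = 0.1 → critical value z_{0.05} = 1.645.
Power = Φ(δ − 1.645) + Φ(−δ − 1.645) = Φ(0.140) + Φ(-3.430) = 0.5556 + 0.0003 = 0.5559.

Power ≈ 0.556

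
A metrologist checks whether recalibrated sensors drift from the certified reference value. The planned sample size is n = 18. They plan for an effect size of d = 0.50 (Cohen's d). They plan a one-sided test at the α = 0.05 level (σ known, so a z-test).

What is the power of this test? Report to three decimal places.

Noncentrality parameter: δ = d·√n = 0.50 × √18 = 2.1213
One-sided α = 0.05 → critical value z_{0.05} = 1.645.
Power = Φ(δ − 1.645) = Φ(0.476) = 0.6831.

Power ≈ 0.683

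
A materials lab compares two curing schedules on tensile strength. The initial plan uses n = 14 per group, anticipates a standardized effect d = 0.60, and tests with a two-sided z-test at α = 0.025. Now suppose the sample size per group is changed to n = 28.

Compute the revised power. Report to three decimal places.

Power ≈ 0.501

With n = 28 per group: δ = d·√(n/2) = 0.60 × √(28/2) = 2.2450. Critical value z_{0.0125} = 2.241.
Revised power = Φ(δ − 2.241) + Φ(−δ − 2.241) = Φ(0.004) + Φ(-4.486) = 0.5014 + 0.0000 = 0.5014.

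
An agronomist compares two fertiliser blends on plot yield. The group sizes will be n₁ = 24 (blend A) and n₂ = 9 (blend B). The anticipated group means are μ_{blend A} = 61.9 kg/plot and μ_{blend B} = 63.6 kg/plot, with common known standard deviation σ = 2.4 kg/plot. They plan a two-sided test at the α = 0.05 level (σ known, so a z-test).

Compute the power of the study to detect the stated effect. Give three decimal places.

Power ≈ 0.441

Standardized effect: d = |μ_{blend A} − μ_{blend B}| / σ = |61.9 − 63.6| / 2.4 = 0.7083
Noncentrality parameter: δ = d / √(1/n₁ + 1/n₂) = 0.7083 / √(1/24 + 1/9) = 1.8122
Two-sided α = 0.05 → critical value z_{0.025} = 1.960.
Power = Φ(δ − 1.960) + Φ(−δ − 1.960) = Φ(-0.148) + Φ(-3.772) = 0.4413 + 0.0001 = 0.4413.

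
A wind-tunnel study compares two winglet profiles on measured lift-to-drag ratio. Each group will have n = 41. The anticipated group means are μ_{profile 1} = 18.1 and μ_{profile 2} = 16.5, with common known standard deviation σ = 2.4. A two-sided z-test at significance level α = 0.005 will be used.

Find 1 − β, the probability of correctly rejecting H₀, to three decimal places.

Standardized effect: d = |μ_{profile 1} − μ_{profile 2}| / σ = |18.1 − 16.5| / 2.4 = 0.6667
Noncentrality parameter: δ = d·√(n/2) = 0.6667 × √(41/2) = 3.0185
Two-sided α = 0.005 → critical value z_{0.0025} = 2.807.
Power = Φ(δ − 2.807) + Φ(−δ − 2.807) = Φ(0.211) + Φ(-5.825) = 0.5837 + 0.0000 = 0.5837.

Power ≈ 0.584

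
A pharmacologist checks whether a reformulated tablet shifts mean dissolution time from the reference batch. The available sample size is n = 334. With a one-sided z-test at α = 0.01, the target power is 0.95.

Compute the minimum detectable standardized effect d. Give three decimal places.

Need Φ(δ − 2.326) = 0.95, so δ = 2.326 + 1.645 = 3.971.
δ = d·√n ⇒ d = δ/√n = 3.971/√334 = 0.2173.

d ≈ 0.217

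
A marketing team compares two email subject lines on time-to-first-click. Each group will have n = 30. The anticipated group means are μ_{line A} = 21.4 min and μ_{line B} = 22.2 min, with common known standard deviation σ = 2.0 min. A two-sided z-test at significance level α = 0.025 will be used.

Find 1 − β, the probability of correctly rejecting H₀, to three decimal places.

Power ≈ 0.244

Standardized effect: d = |μ_{line A} − μ_{line B}| / σ = |21.4 − 22.2| / 2.0 = 0.4000
Noncentrality parameter: δ = d·√(n/2) = 0.4000 × √(30/2) = 1.5492
Critical value for a two-sided test at α = 0.025: z_{α/2} = 2.241.
Power = Φ(δ − 2.241) + Φ(−δ − 2.241) = Φ(-0.692) + Φ(-3.791) = 0.2444 + 0.0001 = 0.2445.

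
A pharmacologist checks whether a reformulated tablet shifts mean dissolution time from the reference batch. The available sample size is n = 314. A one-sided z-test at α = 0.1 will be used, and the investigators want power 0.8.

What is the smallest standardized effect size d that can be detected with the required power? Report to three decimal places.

Need Φ(δ − 1.282) = 0.8, so δ = 1.282 + 0.842 = 2.123.
δ = d·√n ⇒ d = δ/√n = 2.123/√314 = 0.1198.

d ≈ 0.120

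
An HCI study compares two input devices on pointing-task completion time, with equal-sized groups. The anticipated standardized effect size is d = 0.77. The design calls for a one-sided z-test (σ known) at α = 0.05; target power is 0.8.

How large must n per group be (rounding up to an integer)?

n = 21 per group

For power 0.8 need Φ(δ − z_{0.05}) = 0.8, so δ = z_{0.05} + z_{0.20} = 1.645 + 0.842 = 2.486.
δ = d·√(n/2) ⇒ n = 2(δ/d)² = 2 × (2.486 / 0.77)² = 20.86.
Rounding up, n = 21 per group.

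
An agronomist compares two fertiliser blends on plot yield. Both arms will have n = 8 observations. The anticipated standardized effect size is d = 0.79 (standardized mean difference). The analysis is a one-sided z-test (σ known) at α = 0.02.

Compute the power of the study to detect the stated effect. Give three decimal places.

Noncentrality parameter: δ = d·√(n/2) = 0.79 × √(8/2) = 1.5800
Critical value for a one-sided test at α = 0.02: z_α = 2.054.
Power = Φ(δ − 2.054) = Φ(-0.474) = 0.3178.

Power ≈ 0.318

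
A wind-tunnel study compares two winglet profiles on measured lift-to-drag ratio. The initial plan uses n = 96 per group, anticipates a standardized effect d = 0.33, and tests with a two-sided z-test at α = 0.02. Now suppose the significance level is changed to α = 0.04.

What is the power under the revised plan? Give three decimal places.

δ = d·√(n/2) = 0.33 × √(96/2) = 2.2863 (unchanged). New critical value: z_{0.02} = 2.054.
Revised power = Φ(δ − 2.054) + Φ(−δ − 2.054) = Φ(0.233) + Φ(-4.340) = 0.5919 + 0.0000 = 0.5920.

Power ≈ 0.592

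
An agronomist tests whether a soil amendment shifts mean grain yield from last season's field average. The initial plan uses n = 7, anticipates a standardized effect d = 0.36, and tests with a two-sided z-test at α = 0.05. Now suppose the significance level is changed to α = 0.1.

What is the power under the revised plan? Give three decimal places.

δ = d·√n = 0.36 × √7 = 0.9525 (unchanged). New critical value: z_{0.05} = 1.645.
Revised power = Φ(δ − 1.645) + Φ(−δ − 1.645) = Φ(-0.692) + Φ(-2.597) = 0.2443 + 0.0047 = 0.2490.

Power ≈ 0.249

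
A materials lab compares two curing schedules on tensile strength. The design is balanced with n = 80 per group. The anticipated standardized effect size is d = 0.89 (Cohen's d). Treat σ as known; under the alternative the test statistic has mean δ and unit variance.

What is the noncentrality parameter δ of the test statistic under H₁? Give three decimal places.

The noncentrality parameter scales effect size by the design's sample-size factor: δ = d·√(n/2) = 0.89 × √(80/2) = 5.6289

δ ≈ 5.629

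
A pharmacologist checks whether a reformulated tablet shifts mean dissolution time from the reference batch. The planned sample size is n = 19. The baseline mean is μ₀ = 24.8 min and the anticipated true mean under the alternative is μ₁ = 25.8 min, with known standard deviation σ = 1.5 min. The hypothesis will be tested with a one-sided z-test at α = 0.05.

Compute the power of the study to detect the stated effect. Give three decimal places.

Standardized effect: d = |μ₁ − μ₀| / σ = |25.8 − 24.8| / 1.5 = 0.6667
Noncentrality parameter: δ = d·√n = 0.6667 × √19 = 2.9059
One-sided α = 0.05 → critical value z_{0.05} = 1.645.
Power = P(Z > 1.645 − δ) = Φ(1.261) = 0.8964.

Power ≈ 0.896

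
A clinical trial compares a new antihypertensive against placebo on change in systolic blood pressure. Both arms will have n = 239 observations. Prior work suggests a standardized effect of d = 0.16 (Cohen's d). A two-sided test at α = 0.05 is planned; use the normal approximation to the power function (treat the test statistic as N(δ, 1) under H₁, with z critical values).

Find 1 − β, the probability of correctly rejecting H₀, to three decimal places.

Noncentrality parameter: δ = d·√(n/2) = 0.16 × √(239/2) = 1.7491
Critical value for a two-sided test at α = 0.05: z_{α/2} = 1.960.
Power = Φ(δ − 1.960) + Φ(−δ − 1.960) = Φ(-0.211) + Φ(-3.709) = 0.4165 + 0.0001 = 0.4166.

Power ≈ 0.417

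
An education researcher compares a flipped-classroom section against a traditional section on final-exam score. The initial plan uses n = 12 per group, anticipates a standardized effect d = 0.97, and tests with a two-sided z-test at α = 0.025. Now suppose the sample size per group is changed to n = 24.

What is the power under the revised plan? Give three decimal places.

Power ≈ 0.868

With n = 24 per group: δ = d·√(n/2) = 0.97 × √(24/2) = 3.3602. Critical value z_{0.0125} = 2.241.
Revised power = Φ(δ − 2.241) + Φ(−δ − 2.241) = Φ(1.119) + Φ(-5.602) = 0.8684 + 0.0000 = 0.8684.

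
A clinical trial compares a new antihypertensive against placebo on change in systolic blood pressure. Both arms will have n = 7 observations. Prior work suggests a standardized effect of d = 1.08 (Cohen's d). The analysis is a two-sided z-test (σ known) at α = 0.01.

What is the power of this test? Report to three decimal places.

Noncentrality parameter: δ = d·√(n/2) = 1.08 × √(7/2) = 2.0205
Two-sided α = 0.01 → critical value z_{0.005} = 2.576.
Power = Φ(δ − 2.576) + Φ(−δ − 2.576) = Φ(-0.555) + Φ(-4.596) = 0.2893 + 0.0000 = 0.2893.

Power ≈ 0.289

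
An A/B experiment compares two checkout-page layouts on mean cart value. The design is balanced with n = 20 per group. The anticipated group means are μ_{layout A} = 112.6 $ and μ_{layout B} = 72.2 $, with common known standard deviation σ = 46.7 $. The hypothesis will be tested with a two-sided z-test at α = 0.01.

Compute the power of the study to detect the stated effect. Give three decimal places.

Standardized effect: d = |μ_{layout A} − μ_{layout B}| / σ = |112.6 − 72.2| / 46.7 = 0.8651
Noncentrality parameter: δ = d·√(n/2) = 0.8651 × √(20/2) = 2.7357
Two-sided α = 0.01 → critical value z_{0.005} = 2.576.
Power = Φ(δ − 2.576) + Φ(−δ − 2.576) = Φ(0.160) + Φ(-5.312) = 0.5635 + 0.0000 = 0.5635.

Power ≈ 0.563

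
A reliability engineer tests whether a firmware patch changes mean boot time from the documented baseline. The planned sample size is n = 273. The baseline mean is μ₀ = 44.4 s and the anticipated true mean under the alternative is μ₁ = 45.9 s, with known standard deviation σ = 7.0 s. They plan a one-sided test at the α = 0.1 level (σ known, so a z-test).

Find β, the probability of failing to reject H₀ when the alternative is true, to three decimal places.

β ≈ 0.012

Standardized effect: d = |μ₁ − μ₀| / σ = |45.9 − 44.4| / 7.0 = 0.2143
Noncentrality parameter: δ = d·√n = 0.2143 × √273 = 3.5406
One-sided α = 0.1 → critical value z_{0.1} = 1.282.
Power = P(Z > 1.282 − δ) = Φ(2.259) = 0.9881.
Type II error: β = 1 − power = 1 − 0.9881 = 0.0119.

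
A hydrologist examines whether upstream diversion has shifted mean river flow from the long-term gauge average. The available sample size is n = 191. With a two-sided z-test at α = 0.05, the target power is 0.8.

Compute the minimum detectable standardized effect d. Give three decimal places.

Required noncentrality: δ = z_{0.025} + z_{0.20} = 1.960 + 0.842 = 2.802.
(Lower-tail contribution to power is negligible for δ > 0.)
δ = d·√n ⇒ d = δ/√n = 2.802/√191 = 0.2027.

d ≈ 0.203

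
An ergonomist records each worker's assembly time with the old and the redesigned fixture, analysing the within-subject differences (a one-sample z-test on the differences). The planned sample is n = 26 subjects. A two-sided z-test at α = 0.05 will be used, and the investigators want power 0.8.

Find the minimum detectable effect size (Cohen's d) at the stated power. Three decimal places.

Need Φ(δ − 1.960) = 0.8, so δ = 1.960 + 0.842 = 2.802.
(Lower-tail contribution to power is negligible for δ > 0.)
δ = d·√n ⇒ d = δ/√n = 2.802/√26 = 0.5494.

d ≈ 0.549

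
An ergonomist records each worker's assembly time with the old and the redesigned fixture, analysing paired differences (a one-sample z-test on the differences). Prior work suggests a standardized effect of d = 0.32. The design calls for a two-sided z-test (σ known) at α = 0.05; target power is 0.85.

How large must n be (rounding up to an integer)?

n = 88

Set Φ(δ − 1.960) = 0.85; then δ − 1.960 = Φ⁻¹(0.85) = 1.036, giving δ = 2.996.
(Ignoring the negligible lower-tail rejection probability gives the usual closed-form inversion.)
δ = d·√n ⇒ n = (δ/d)² = (2.996 / 0.32)² = 87.68.
Rounding up, n = 88.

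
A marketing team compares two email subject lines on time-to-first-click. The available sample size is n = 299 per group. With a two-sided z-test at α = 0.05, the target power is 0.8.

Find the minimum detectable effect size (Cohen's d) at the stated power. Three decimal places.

Required noncentrality: δ = z_{0.025} + z_{0.20} = 1.960 + 0.842 = 2.802.
(The second rejection-region term Φ(−δ − z_{α/2}) is negligible and dropped.)
δ = d·√(n/2) ⇒ d = δ/√(n/2) = 2.802/√(299/2) = 0.2291.

d ≈ 0.229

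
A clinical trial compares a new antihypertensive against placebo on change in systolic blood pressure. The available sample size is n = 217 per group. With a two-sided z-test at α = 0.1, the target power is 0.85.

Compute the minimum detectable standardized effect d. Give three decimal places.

Required noncentrality: δ = z_{0.05} + z_{0.15} = 1.645 + 1.036 = 2.681.
(Lower-tail contribution to power is negligible for δ > 0.)
δ = d·√(n/2) ⇒ d = δ/√(n/2) = 2.681/√(217/2) = 0.2574.

d ≈ 0.257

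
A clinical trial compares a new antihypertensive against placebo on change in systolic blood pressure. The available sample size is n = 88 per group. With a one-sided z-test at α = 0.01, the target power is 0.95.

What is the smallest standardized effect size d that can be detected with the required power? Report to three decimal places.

d ≈ 0.599

Need Φ(δ − 2.326) = 0.95, so δ = 2.326 + 1.645 = 3.971.
δ = d·√(n/2) ⇒ d = δ/√(n/2) = 3.971/√(88/2) = 0.5987.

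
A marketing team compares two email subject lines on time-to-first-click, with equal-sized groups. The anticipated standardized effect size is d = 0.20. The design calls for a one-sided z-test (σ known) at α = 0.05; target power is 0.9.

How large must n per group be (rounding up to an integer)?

n = 429 per group

Set Φ(δ − 1.645) = 0.9; then δ − 1.645 = Φ⁻¹(0.9) = 1.282, giving δ = 2.926.
δ = d·√(n/2) ⇒ n = 2(δ/d)² = 2 × (2.926 / 0.20)² = 428.19.
Round up to the next whole unit.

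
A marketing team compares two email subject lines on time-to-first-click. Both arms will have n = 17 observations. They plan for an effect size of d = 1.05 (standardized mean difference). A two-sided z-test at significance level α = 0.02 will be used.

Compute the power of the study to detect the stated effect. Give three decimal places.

Noncentrality parameter: δ = d·√(n/2) = 1.05 × √(17/2) = 3.0612
Critical value for a two-sided test at α = 0.02: z_{α/2} = 2.326.
Power = Φ(δ − 2.326) + Φ(−δ − 2.326) = Φ(0.735) + Φ(-5.388) = 0.7688 + 0.0000 = 0.7688.

Power ≈ 0.769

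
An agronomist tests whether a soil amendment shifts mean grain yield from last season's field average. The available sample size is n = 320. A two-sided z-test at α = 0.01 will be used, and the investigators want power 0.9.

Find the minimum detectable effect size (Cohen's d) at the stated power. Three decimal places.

d ≈ 0.216

Need Φ(δ − 2.576) = 0.9, so δ = 2.576 + 1.282 = 3.857.
(The second rejection-region term Φ(−δ − z_{α/2}) is negligible and dropped.)
δ = d·√n ⇒ d = δ/√n = 3.857/√320 = 0.2156.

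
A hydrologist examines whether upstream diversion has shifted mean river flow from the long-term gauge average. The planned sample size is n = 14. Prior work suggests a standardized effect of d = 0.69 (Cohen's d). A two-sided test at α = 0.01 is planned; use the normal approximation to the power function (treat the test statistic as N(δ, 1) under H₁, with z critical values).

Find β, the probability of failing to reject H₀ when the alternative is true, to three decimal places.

β ≈ 0.498

Noncentrality parameter: δ = d·√n = 0.69 × √14 = 2.5817
Two-sided α = 0.01 → critical value z_{0.005} = 2.576.
Power = Φ(δ − 2.576) + Φ(−δ − 2.576) = Φ(0.006) + Φ(-5.158) = 0.5024 + 0.0000 = 0.5024.
Type II error: β = 1 − power = 1 − 0.5024 = 0.4976.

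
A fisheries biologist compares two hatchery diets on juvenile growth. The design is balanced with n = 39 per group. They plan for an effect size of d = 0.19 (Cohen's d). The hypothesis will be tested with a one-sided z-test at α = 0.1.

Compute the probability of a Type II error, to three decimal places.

β ≈ 0.671

Noncentrality parameter: δ = d·√(n/2) = 0.19 × √(39/2) = 0.8390
One-sided α = 0.1 → critical value z_{0.1} = 1.282.
Power = Φ(δ − 1.282) = Φ(-0.443) = 0.3291.
Type II error: β = 1 − power = 1 − 0.3291 = 0.6709.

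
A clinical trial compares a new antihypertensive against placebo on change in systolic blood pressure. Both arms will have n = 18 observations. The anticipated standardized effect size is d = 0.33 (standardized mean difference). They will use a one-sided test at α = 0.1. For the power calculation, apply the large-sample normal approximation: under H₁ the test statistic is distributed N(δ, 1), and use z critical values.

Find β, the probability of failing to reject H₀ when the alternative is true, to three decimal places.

Noncentrality parameter: δ = d·√(n/2) = 0.33 × √(18/2) = 0.9900
Critical value for a one-sided test at α = 0.1: z_α = 1.282.
Power = P(Z > 1.282 − δ) = Φ(-0.292) = 0.3853.
Type II error: β = 1 − power = 1 − 0.3853 = 0.6147.

β ≈ 0.615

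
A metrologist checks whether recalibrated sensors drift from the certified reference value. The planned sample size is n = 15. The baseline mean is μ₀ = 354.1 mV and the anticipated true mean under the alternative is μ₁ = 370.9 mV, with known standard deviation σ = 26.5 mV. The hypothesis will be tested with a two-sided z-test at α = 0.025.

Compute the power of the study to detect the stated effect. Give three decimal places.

Standardized effect: d = |μ₁ − μ₀| / σ = |370.9 − 354.1| / 26.5 = 0.6340
Noncentrality parameter: δ = d·√n = 0.6340 × √15 = 2.4553
Critical value for a two-sided test at α = 0.025: z_{α/2} = 2.241.
Power = Φ(δ − 2.241) + Φ(−δ − 2.241) = Φ(0.214) + Φ(-4.697) = 0.5847 + 0.0000 = 0.5847.

Power ≈ 0.585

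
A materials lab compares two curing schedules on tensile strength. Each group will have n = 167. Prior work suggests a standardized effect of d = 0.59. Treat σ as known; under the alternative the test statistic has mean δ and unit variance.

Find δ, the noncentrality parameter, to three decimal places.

δ ≈ 5.391

δ = d·√(n/2) = 0.59 × √(167/2) = 5.3913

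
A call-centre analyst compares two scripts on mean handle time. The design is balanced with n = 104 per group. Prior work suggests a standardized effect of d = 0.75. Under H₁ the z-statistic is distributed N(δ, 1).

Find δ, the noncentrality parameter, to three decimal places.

δ = d·√(n/2) = 0.75 × √(104/2) = 5.4083

δ ≈ 5.408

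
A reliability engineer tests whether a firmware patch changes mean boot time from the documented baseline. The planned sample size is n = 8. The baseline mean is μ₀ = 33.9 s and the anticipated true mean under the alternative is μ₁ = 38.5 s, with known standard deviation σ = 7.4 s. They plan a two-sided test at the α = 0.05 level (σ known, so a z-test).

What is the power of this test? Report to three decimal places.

Power ≈ 0.420

Standardized effect: d = |μ₁ − μ₀| / σ = |38.5 − 33.9| / 7.4 = 0.6216
Noncentrality parameter: δ = d·√n = 0.6216 × √8 = 1.7582
Two-sided α = 0.05 → critical value z_{0.025} = 1.960.
Power = Φ(δ − 1.960) + Φ(−δ − 1.960) = Φ(-0.202) + Φ(-3.718) = 0.4201 + 0.0001 = 0.4202.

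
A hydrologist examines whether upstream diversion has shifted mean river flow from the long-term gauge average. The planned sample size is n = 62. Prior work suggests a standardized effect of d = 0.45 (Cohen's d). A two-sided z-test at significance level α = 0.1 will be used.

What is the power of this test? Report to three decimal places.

Noncentrality parameter: δ = d·√n = 0.45 × √62 = 3.5433
Critical value for a two-sided test at α = 0.1: z_{α/2} = 1.645.
Power = Φ(δ − 1.645) + Φ(−δ − 1.645) = Φ(1.898) + Φ(-5.188) = 0.9712 + 0.0000 = 0.9712.

Power ≈ 0.971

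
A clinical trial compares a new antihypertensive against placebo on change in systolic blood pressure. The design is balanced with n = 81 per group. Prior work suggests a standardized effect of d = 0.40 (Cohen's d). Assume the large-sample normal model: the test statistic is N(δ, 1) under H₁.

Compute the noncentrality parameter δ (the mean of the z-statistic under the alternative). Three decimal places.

δ ≈ 2.546

The noncentrality parameter scales effect size by the design's sample-size factor: δ = d·√(n/2) = 0.40 × √(81/2) = 2.5456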